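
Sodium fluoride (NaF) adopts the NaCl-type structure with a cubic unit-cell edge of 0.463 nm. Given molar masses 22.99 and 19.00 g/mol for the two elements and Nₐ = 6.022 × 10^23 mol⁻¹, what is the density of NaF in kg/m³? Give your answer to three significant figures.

The NaCl-type structure contains Z = 4 formula units per cell; M(NaF) = 22.99 + 19.00 = 41.99 g/mol.
a³ = (4.630 × 10^-8 cm)³ = 9.925 × 10^-23 cm³.
ρ = 4 × 41.99 / (6.022 × 10²³ × 9.925 × 10^-23) = 2.810 g/cm³ = 2810 kg/m³.

2810 kg/m³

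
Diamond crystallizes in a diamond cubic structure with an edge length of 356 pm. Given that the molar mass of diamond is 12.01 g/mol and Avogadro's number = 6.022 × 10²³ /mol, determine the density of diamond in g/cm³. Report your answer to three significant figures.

A diamond cubic unit cell contains Z = 8 atoms.
Cell volume: a³ = (356 pm)³ = (3.560 × 10^-8 cm)³ = 4.512 × 10^-23 cm³.
ρ = Z·M/(N_A·a³) = 8 × 12.01 / (6.022 × 10²³ × 4.512 × 10^-23) = 3.536 g/cm³.

3.54 g/cm³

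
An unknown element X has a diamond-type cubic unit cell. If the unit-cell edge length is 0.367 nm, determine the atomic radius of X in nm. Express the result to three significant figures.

In a diamond cubic lattice, nearest neighbors lie along the body diagonal with √3·a = 8r.
r = √3·a/8 = 1.7321 × 0.367 / 8 = 0.0795 nm.

0.0795 nm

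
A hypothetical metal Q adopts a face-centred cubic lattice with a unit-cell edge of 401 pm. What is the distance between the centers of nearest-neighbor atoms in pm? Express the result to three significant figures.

In an FCC structure, atoms touch along the face diagonal, so √2·a = 4r; the nearest-neighbor distance equals 2r = 0.7071·a.
d = 0.7071 × 401 = 284 pm.

284 pm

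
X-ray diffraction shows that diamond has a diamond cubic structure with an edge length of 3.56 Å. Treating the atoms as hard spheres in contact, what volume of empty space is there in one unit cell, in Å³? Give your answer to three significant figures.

In a diamond cubic lattice nearest neighbors lie along the body diagonal with √3·a = 8r, so r = 0.2165a = 0.7708 Å.
V_cell = a³ = 45.12 Å³; V_atoms = 8 × (4/3)πr³ = 15.34 Å³.
Empty space = 45.12 − 15.34 = 29.8 Å³.

29.8 Å³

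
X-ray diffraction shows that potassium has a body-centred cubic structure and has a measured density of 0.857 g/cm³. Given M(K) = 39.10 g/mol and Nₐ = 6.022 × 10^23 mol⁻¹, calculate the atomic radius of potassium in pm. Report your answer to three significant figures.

231 pm

For a BCC cell (Z = 2), a³ = Z·M/(N_A·ρ) = 2 × 39.10 / (6.022 × 10²³ × 0.8570) = 1.515 × 10^-22 cm³, so a = 5.331 × 10^-8 cm = 533.1 pm.
Atoms touch along the body diagonal, so √3·a = 4r, so r = 0.4330 × a = 231 pm.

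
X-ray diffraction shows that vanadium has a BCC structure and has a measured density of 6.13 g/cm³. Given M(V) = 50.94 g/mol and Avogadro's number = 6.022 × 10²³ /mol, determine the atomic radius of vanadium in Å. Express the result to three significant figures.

For a BCC cell (Z = 2), a³ = Z·M/(N_A·ρ) = 2 × 50.94 / (6.022 × 10²³ × 6.130) = 2.760 × 10^-23 cm³, so a = 3.022 × 10^-8 cm = 3.022 Å.
Atoms touch along the body diagonal, so √3·a = 4r, so r = 0.4330 × a = 1.31 Å.

1.31 Å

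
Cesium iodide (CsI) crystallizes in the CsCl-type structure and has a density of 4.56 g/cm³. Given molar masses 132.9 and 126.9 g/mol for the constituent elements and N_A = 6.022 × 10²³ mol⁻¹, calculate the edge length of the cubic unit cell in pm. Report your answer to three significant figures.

456 pm

M(CsI) = 259.8 g/mol; Z = 1 formula unit per cell.
a³ = Z·M/(N_A·ρ) = 1 × 259.8 / (6.022 × 10²³ × 4.56) = 9.461 × 10^-23 cm³, so a = 4.557 × 10^-8 cm = 456 pm.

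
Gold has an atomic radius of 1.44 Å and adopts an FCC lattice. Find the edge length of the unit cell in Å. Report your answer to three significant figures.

4.07 Å

In an FCC lattice, atoms touch along the face diagonal, so √2·a = 4r.
a = 4r/√2 = 4 × 1.44 / 1.4142 = 4.07 Å.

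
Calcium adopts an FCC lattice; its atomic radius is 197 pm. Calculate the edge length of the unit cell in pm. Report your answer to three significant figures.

557 pm

In an FCC lattice, atoms touch along the face diagonal, so √2·a = 4r.
a = 4r/√2 = 4 × 197 / 1.4142 = 557 pm.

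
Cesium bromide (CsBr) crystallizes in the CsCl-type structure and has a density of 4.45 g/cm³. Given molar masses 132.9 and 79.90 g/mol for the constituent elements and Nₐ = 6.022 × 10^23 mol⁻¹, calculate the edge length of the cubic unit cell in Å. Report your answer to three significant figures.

M(CsBr) = 212.8 g/mol; Z = 1 formula unit per cell.
a³ = Z·M/(N_A·ρ) = 1 × 212.8 / (6.022 × 10²³ × 4.45) = 7.941 × 10^-23 cm³, so a = 4.298 × 10^-8 cm = 4.30 Å.

4.30 Å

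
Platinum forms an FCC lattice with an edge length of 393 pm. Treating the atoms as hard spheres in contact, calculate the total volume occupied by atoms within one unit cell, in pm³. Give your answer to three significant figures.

4.49 × 10^7 pm³

In an FCC lattice atoms touch along the face diagonal, so √2·a = 4r, so r = 0.3536a = 138.9 pm.
V_atoms = Z × (4/3)πr³ = 4 × (4/3)π × (138.9)³ = 4.49 × 10^7 pm³.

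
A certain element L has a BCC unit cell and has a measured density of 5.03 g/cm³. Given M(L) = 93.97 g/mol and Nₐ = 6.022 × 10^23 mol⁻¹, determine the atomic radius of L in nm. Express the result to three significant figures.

0.171 nm

For a BCC cell (Z = 2), a³ = Z·M/(N_A·ρ) = 2 × 93.97 / (6.022 × 10²³ × 5.030) = 6.205 × 10^-23 cm³, so a = 3.959 × 10^-8 cm = 0.3959 nm.
Atoms touch along the body diagonal, so √3·a = 4r, so r = 0.4330 × a = 0.171 nm.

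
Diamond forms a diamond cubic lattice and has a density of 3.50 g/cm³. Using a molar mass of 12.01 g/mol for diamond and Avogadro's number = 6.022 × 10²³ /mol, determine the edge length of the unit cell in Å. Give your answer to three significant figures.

3.57 Å

With Z = 8 atoms per diamond cubic cell, a³ = Z·M/(N_A·ρ) = 8 × 12.01 / (6.022 × 10²³ × 3.500 g/cm³) = 4.559 × 10^-23 cm³.
a = (4.559 × 10^-23)^(1/3) = 3.572 × 10^-8 cm = 3.57 Å.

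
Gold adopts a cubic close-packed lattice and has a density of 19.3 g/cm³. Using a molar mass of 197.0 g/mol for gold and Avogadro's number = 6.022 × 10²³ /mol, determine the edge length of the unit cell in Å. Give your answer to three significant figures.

With Z = 4 atoms per FCC cell, a³ = Z·M/(N_A·ρ) = 4 × 197.0 / (6.022 × 10²³ × 19.30 g/cm³) = 6.780 × 10^-23 cm³.
a = (6.780 × 10^-23)^(1/3) = 4.078 × 10^-8 cm = 4.08 Å.

4.08 Å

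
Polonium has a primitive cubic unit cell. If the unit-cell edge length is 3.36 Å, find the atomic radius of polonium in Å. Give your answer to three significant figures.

In a simple cubic lattice, atoms touch along the cell edge, so a = 2r.
r = a/2 = 3.36/2 = 1.68 Å.

1.68 Å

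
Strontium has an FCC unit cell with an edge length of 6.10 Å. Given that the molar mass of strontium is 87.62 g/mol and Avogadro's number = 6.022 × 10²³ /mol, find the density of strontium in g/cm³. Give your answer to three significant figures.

An FCC unit cell contains Z = 4 atoms.
Cell volume: a³ = (6.10 Å)³ = (6.100 × 10^-8 cm)³ = 2.270 × 10^-22 cm³.
ρ = Z·M/(N_A·a³) = 4 × 87.62 / (6.022 × 10²³ × 2.270 × 10^-22) = 2.564 g/cm³.

2.56 g/cm³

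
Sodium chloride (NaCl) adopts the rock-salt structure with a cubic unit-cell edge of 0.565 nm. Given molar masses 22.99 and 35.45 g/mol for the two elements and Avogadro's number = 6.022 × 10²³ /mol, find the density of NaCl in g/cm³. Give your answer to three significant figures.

The rock-salt structure contains Z = 4 formula units per cell; M(NaCl) = 22.99 + 35.45 = 58.44 g/mol.
a³ = (5.650 × 10^-8 cm)³ = 1.804 × 10^-22 cm³.
ρ = 4 × 58.44 / (6.022 × 10²³ × 1.804 × 10^-22) = 2.152 g/cm³.

2.15 g/cm³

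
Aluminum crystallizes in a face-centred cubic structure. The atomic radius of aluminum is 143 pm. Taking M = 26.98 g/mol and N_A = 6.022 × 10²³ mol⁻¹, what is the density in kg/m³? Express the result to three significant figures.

In an FCC lattice, atoms touch along the face diagonal, so √2·a = 4r, giving a = 404.5 pm = 4.045 × 10^-8 cm.
With Z = 4, ρ = Z·M/(N_A·a³) = 4 × 26.98 / (6.022 × 10²³ × 6.617 × 10^-23) = 2.708 g/cm³ = 2710 kg/m³.

2710 kg/m³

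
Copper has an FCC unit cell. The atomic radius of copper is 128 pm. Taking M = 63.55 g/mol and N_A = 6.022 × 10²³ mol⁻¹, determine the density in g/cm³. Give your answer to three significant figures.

In an FCC lattice, atoms touch along the face diagonal, so √2·a = 4r, giving a = 362.0 pm = 3.620 × 10^-8 cm.
With Z = 4, ρ = Z·M/(N_A·a³) = 4 × 63.55 / (6.022 × 10²³ × 4.745 × 10^-23) = 8.895 g/cm³.

8.90 g/cm³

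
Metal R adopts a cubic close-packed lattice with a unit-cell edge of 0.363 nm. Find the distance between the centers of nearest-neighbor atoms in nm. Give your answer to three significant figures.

In an FCC structure, atoms touch along the face diagonal, so √2·a = 4r; the nearest-neighbor distance equals 2r = 0.7071·a.
d = 0.7071 × 0.363 = 0.257 nm.

0.257 nm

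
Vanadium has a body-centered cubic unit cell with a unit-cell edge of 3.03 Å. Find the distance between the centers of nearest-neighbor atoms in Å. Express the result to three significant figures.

2.62 Å

In a BCC structure, atoms touch along the body diagonal, so √3·a = 4r; the nearest-neighbor distance equals 2r = 0.8660·a.
d = 0.8660 × 3.03 = 2.62 Å.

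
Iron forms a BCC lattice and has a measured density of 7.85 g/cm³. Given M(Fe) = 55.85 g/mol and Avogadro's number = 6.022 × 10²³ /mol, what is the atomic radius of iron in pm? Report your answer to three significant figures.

For a BCC cell (Z = 2), a³ = Z·M/(N_A·ρ) = 2 × 55.85 / (6.022 × 10²³ × 7.850) = 2.363 × 10^-23 cm³, so a = 2.870 × 10^-8 cm = 287.0 pm.
Atoms touch along the body diagonal, so √3·a = 4r, so r = 0.4330 × a = 124 pm.

124 pm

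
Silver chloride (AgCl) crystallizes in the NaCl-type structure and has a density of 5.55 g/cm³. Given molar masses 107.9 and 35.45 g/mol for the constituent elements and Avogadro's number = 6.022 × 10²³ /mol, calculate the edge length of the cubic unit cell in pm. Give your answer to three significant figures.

556 pm

M(AgCl) = 143.35 g/mol; Z = 4 formula units per cell.
a³ = Z·M/(N_A·ρ) = 4 × 143.35 / (6.022 × 10²³ × 5.55) = 1.716 × 10^-22 cm³, so a = 5.557 × 10^-8 cm = 556 pm.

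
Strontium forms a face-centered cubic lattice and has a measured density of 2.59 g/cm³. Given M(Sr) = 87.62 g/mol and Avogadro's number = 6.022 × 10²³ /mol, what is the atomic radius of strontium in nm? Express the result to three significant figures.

0.215 nm

For an FCC cell (Z = 4), a³ = Z·M/(N_A·ρ) = 4 × 87.62 / (6.022 × 10²³ × 2.590) = 2.247 × 10^-22 cm³, so a = 6.080 × 10^-8 cm = 0.6080 nm.
Atoms touch along the face diagonal, so √2·a = 4r, so r = 0.3536 × a = 0.215 nm.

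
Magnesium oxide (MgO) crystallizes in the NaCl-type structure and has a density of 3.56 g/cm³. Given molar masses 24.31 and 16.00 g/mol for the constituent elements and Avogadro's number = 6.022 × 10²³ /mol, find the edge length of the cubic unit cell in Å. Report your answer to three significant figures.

4.22 Å

M(MgO) = 40.31 g/mol; Z = 4 formula units per cell.
a³ = Z·M/(N_A·ρ) = 4 × 40.31 / (6.022 × 10²³ × 3.56) = 7.521 × 10^-23 cm³, so a = 4.221 × 10^-8 cm = 4.22 Å.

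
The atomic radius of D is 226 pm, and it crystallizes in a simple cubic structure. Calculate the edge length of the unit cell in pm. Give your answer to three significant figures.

452 pm

In a simple cubic lattice, atoms touch along the cell edge, so a = 2r.
a = 2r = 2 × 226 = 452 pm.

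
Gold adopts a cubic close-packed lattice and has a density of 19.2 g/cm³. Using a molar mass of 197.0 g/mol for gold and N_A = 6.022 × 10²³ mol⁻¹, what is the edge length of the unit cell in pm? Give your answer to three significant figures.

408 pm

With Z = 4 atoms per FCC cell, a³ = Z·M/(N_A·ρ) = 4 × 197.0 / (6.022 × 10²³ × 19.20 g/cm³) = 6.815 × 10^-23 cm³.
a = (6.815 × 10^-23)^(1/3) = 4.085 × 10^-8 cm = 408 pm.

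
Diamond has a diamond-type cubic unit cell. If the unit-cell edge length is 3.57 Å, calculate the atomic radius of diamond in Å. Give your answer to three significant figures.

In a diamond cubic lattice, nearest neighbors lie along the body diagonal with √3·a = 8r.
r = √3·a/8 = 1.7321 × 3.57 / 8 = 0.773 Å.

0.773 Å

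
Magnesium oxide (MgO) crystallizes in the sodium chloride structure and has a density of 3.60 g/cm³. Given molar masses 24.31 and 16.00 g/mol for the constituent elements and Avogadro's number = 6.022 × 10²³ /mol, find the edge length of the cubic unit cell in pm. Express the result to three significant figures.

M(MgO) = 40.31 g/mol; Z = 4 formula units per cell.
a³ = Z·M/(N_A·ρ) = 4 × 40.31 / (6.022 × 10²³ × 3.60) = 7.438 × 10^-23 cm³, so a = 4.205 × 10^-8 cm = 421 pm.

421 pm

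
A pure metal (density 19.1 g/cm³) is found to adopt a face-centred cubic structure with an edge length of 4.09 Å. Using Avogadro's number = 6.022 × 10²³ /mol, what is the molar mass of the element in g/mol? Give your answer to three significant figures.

An FCC cell has Z = 4 atoms; a = 4.090 × 10^-8 cm.
M = ρ·N_A·a³/Z = 19.1 × 6.022 × 10²³ × 6.842 × 10^-23 / 4 = 197 g/mol.

197 g/mol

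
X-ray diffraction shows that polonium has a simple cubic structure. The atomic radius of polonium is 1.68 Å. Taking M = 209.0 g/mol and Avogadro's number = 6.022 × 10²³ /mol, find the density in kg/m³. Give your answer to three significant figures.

In a simple cubic lattice, atoms touch along the cell edge, so a = 2r, giving a = 3.360 Å = 3.360 × 10^-8 cm.
With Z = 1, ρ = Z·M/(N_A·a³) = 1 × 209.0 / (6.022 × 10²³ × 3.793 × 10^-23) = 9.149 g/cm³ = 9150 kg/m³.

9150 kg/m³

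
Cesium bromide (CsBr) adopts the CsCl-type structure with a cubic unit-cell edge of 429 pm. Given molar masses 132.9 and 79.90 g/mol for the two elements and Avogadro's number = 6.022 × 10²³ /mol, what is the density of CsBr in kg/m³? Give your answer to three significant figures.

4480 kg/m³

The CsCl-type structure contains Z = 1 formula unit per cell; M(CsBr) = 132.9 + 79.90 = 212.8 g/mol.
a³ = (4.290 × 10^-8 cm)³ = 7.895 × 10^-23 cm³.
ρ = 1 × 212.8 / (6.022 × 10²³ × 7.895 × 10^-23) = 4.476 g/cm³ = 4480 kg/m³.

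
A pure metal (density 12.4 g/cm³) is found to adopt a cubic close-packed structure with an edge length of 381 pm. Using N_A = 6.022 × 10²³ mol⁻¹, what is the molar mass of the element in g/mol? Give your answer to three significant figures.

103 g/mol

An FCC cell has Z = 4 atoms; a = 3.810 × 10^-8 cm.
M = ρ·N_A·a³/Z = 12.4 × 6.022 × 10²³ × 5.531 × 10^-23 / 4 = 103 g/mol.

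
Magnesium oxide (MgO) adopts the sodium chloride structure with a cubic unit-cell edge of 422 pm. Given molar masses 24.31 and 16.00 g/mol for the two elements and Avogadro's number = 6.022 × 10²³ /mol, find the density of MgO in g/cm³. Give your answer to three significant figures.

3.56 g/cm³

The sodium chloride structure contains Z = 4 formula units per cell; M(MgO) = 24.31 + 16.00 = 40.31 g/mol.
a³ = (4.220 × 10^-8 cm)³ = 7.515 × 10^-23 cm³.
ρ = 4 × 40.31 / (6.022 × 10²³ × 7.515 × 10^-23) = 3.563 g/cm³.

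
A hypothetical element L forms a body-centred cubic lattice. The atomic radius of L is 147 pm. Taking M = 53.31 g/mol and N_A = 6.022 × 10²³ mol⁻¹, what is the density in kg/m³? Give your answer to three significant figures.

In a BCC lattice, atoms touch along the body diagonal, so √3·a = 4r, giving a = 339.5 pm = 3.395 × 10^-8 cm.
With Z = 2, ρ = Z·M/(N_A·a³) = 2 × 53.31 / (6.022 × 10²³ × 3.912 × 10^-23) = 4.525 g/cm³ = 4530 kg/m³.

4530 kg/m³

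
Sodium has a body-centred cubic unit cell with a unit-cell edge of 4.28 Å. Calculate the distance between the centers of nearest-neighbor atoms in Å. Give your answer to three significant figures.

3.71 Å

In a BCC structure, atoms touch along the body diagonal, so √3·a = 4r; the nearest-neighbor distance equals 2r = 0.8660·a.
d = 0.8660 × 4.28 = 3.71 Å.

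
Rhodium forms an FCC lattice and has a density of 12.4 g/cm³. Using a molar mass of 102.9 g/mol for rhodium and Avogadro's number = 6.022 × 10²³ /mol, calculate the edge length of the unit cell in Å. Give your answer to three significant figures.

3.81 Å

With Z = 4 atoms per FCC cell, a³ = Z·M/(N_A·ρ) = 4 × 102.9 / (6.022 × 10²³ × 12.40 g/cm³) = 5.512 × 10^-23 cm³.
a = (5.512 × 10^-23)^(1/3) = 3.806 × 10^-8 cm = 3.81 Å.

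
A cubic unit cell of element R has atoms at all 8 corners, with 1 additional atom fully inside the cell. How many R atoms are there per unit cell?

2

Corner atoms are shared by 8 cells (1/8 each), interior atoms are unshared.
Net atoms = 8 × 1/8 + 1 = 1 + 1 = 2.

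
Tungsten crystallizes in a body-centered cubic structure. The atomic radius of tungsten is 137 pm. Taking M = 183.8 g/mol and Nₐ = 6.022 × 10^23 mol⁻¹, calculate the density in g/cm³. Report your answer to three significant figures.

In a BCC lattice, atoms touch along the body diagonal, so √3·a = 4r, giving a = 316.4 pm = 3.164 × 10^-8 cm.
With Z = 2, ρ = Z·M/(N_A·a³) = 2 × 183.8 / (6.022 × 10²³ × 3.167 × 10^-23) = 19.27 g/cm³.

19.3 g/cm³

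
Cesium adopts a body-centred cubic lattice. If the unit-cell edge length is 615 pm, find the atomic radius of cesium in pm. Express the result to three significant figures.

In a BCC lattice, atoms touch along the body diagonal, so √3·a = 4r.
r = √3·a/4 = 1.7321 × 615 / 4 = 266 pm.

266 pm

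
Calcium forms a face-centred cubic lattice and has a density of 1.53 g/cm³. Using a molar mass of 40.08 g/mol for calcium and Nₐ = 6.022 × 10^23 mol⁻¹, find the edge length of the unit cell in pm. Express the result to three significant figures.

With Z = 4 atoms per FCC cell, a³ = Z·M/(N_A·ρ) = 4 × 40.08 / (6.022 × 10²³ × 1.530 g/cm³) = 1.740 × 10^-22 cm³.
a = (1.740 × 10^-22)^(1/3) = 5.583 × 10^-8 cm = 558 pm.

558 pm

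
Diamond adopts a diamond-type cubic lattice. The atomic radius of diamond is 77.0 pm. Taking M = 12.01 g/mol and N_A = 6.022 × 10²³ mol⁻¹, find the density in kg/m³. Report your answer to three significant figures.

3550 kg/m³

In a diamond cubic lattice, nearest neighbors lie along the body diagonal with √3·a = 8r, giving a = 355.6 pm = 3.556 × 10^-8 cm.
With Z = 8, ρ = Z·M/(N_A·a³) = 8 × 12.01 / (6.022 × 10²³ × 4.498 × 10^-23) = 3.547 g/cm³ = 3550 kg/m³.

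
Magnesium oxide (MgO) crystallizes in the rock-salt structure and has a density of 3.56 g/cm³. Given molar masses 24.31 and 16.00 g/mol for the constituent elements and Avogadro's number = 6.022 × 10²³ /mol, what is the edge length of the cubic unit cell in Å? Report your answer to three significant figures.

M(MgO) = 40.31 g/mol; Z = 4 formula units per cell.
a³ = Z·M/(N_A·ρ) = 4 × 40.31 / (6.022 × 10²³ × 3.56) = 7.521 × 10^-23 cm³, so a = 4.221 × 10^-8 cm = 4.22 Å.

4.22 Å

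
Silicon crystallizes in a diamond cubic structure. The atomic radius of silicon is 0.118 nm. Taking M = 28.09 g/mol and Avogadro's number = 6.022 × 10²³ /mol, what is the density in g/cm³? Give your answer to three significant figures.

In a diamond cubic lattice, nearest neighbors lie along the body diagonal with √3·a = 8r, giving a = 0.5450 nm = 5.450 × 10^-8 cm.
With Z = 8, ρ = Z·M/(N_A·a³) = 8 × 28.09 / (6.022 × 10²³ × 1.619 × 10^-22) = 2.305 g/cm³.

2.30 g/cm³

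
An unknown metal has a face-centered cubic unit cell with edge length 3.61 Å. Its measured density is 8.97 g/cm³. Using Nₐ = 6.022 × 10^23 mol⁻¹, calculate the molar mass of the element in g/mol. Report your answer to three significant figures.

63.5 g/mol

An FCC cell has Z = 4 atoms; a = 3.610 × 10^-8 cm.
M = ρ·N_A·a³/Z = 8.97 × 6.022 × 10²³ × 4.705 × 10^-23 / 4 = 63.5 g/mol.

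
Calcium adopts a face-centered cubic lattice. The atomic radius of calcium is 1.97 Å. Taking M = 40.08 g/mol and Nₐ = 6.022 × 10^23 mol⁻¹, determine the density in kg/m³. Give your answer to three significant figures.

1540 kg/m³

In an FCC lattice, atoms touch along the face diagonal, so √2·a = 4r, giving a = 5.572 Å = 5.572 × 10^-8 cm.
With Z = 4, ρ = Z·M/(N_A·a³) = 4 × 40.08 / (6.022 × 10²³ × 1.730 × 10^-22) = 1.539 g/cm³ = 1540 kg/m³.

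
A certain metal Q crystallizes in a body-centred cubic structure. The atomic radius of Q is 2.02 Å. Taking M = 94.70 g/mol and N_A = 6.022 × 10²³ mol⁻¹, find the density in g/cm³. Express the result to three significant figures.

3.10 g/cm³

In a BCC lattice, atoms touch along the body diagonal, so √3·a = 4r, giving a = 4.665 Å = 4.665 × 10^-8 cm.
With Z = 2, ρ = Z·M/(N_A·a³) = 2 × 94.70 / (6.022 × 10²³ × 1.015 × 10^-22) = 3.098 g/cm³.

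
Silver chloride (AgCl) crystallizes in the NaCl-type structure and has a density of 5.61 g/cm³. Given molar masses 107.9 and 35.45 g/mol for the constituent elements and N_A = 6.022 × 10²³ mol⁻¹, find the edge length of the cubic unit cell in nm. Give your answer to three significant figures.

M(AgCl) = 143.35 g/mol; Z = 4 formula units per cell.
a³ = Z·M/(N_A·ρ) = 4 × 143.35 / (6.022 × 10²³ × 5.61) = 1.697 × 10^-22 cm³, so a = 5.537 × 10^-8 cm = 0.554 nm.

0.554 nm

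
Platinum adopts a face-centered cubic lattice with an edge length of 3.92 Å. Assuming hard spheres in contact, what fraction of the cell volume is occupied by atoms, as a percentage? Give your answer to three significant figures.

74.0%

In an FCC lattice atoms touch along the face diagonal, so √2·a = 4r, so r = 0.3536a = 1.386 Å.
Packing fraction = Z·(4/3)πr³ / a³ = 4 × (4/3)π × (1.386)³ / (3.92)³ = 0.7405 = 74.0%.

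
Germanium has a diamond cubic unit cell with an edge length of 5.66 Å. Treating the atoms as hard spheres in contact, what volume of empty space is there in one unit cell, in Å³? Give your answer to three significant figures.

In a diamond cubic lattice nearest neighbors lie along the body diagonal with √3·a = 8r, so r = 0.2165a = 1.225 Å.
V_cell = a³ = 181.3 Å³; V_atoms = 8 × (4/3)πr³ = 61.67 Å³.
Empty space = 181.3 − 61.67 = 120 Å³.

120 Å³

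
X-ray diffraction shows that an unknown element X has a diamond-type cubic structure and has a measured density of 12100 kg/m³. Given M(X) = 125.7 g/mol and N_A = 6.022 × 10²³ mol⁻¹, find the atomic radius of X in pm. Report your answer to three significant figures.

112 pm

For a diamond cubic cell (Z = 8), a³ = Z·M/(N_A·ρ) = 8 × 125.7 / (6.022 × 10²³ × 12.10) = 1.380 × 10^-22 cm³, so a = 5.168 × 10^-8 cm = 516.8 pm.
Nearest neighbors lie along the body diagonal with √3·a = 8r, so r = 0.2165 × a = 112 pm.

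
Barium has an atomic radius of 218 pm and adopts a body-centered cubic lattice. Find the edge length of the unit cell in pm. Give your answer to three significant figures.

In a BCC lattice, atoms touch along the body diagonal, so √3·a = 4r.
a = 4r/√3 = 4 × 218 / 1.7321 = 503 pm.

503 pm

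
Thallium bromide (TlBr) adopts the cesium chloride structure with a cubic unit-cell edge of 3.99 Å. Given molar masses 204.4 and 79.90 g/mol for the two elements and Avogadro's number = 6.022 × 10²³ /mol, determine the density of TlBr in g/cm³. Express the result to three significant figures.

7.43 g/cm³

The cesium chloride structure contains Z = 1 formula unit per cell; M(TlBr) = 204.4 + 79.90 = 284.3 g/mol.
a³ = (3.990 × 10^-8 cm)³ = 6.352 × 10^-23 cm³.
ρ = 1 × 284.3 / (6.022 × 10²³ × 6.352 × 10^-23) = 7.432 g/cm³.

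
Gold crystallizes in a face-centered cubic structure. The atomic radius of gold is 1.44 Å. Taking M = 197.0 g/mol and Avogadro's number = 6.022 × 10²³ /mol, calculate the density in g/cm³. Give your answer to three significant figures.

19.4 g/cm³

In an FCC lattice, atoms touch along the face diagonal, so √2·a = 4r, giving a = 4.073 Å = 4.073 × 10^-8 cm.
With Z = 4, ρ = Z·M/(N_A·a³) = 4 × 197.0 / (6.022 × 10²³ × 6.757 × 10^-23) = 19.37 g/cm³.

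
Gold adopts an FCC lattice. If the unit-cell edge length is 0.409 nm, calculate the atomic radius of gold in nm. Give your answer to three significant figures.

0.145 nm

In an FCC lattice, atoms touch along the face diagonal, so √2·a = 4r.
r = √2·a/4 = 1.4142 × 0.409 / 4 = 0.145 nm.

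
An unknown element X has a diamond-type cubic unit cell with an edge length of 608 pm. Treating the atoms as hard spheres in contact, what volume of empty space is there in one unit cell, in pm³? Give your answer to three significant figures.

In a diamond cubic lattice nearest neighbors lie along the body diagonal with √3·a = 8r, so r = 0.2165a = 131.6 pm.
V_cell = a³ = 2.248 × 10^8 pm³; V_atoms = 8 × (4/3)πr³ = 7.644 × 10^7 pm³.
Empty space = 2.248 × 10^8 − 7.644 × 10^7 = 1.48 × 10^8 pm³.

1.48 × 10^8 pm³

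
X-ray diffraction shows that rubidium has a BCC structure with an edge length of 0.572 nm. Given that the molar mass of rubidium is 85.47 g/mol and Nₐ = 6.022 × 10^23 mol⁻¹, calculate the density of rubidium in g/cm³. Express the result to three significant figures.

A BCC unit cell contains Z = 2 atoms.
Cell volume: a³ = (0.572 nm)³ = (5.720 × 10^-8 cm)³ = 1.871 × 10^-22 cm³.
ρ = Z·M/(N_A·a³) = 2 × 85.47 / (6.022 × 10²³ × 1.871 × 10^-22) = 1.517 g/cm³.

1.52 g/cm³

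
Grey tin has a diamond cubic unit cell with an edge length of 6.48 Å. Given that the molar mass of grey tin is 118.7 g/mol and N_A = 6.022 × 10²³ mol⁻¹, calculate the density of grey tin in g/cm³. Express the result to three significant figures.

A diamond cubic unit cell contains Z = 8 atoms.
Cell volume: a³ = (6.48 Å)³ = (6.480 × 10^-8 cm)³ = 2.721 × 10^-22 cm³.
ρ = Z·M/(N_A·a³) = 8 × 118.7 / (6.022 × 10²³ × 2.721 × 10^-22) = 5.795 g/cm³.

5.80 g/cm³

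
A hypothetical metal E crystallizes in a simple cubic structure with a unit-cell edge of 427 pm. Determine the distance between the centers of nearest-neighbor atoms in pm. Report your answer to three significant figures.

427 pm

In a simple cubic structure, atoms touch along the cell edge, so a = 2r; the nearest-neighbor distance equals 2r = 1.000·a.
d = 1.000 × 427 = 427 pm.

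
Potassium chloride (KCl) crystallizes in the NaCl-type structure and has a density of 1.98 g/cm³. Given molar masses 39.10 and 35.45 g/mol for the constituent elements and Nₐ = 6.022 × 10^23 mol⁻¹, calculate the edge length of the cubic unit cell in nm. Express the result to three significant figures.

0.630 nm

M(KCl) = 74.55 g/mol; Z = 4 formula units per cell.
a³ = Z·M/(N_A·ρ) = 4 × 74.55 / (6.022 × 10²³ × 1.98) = 2.501 × 10^-22 cm³, so a = 6.300 × 10^-8 cm = 0.630 nm.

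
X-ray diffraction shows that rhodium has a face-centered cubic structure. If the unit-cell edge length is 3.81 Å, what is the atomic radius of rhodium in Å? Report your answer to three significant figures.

1.35 Å

In an FCC lattice, atoms touch along the face diagonal, so √2·a = 4r.
r = √2·a/4 = 1.4142 × 3.81 / 4 = 1.35 Å.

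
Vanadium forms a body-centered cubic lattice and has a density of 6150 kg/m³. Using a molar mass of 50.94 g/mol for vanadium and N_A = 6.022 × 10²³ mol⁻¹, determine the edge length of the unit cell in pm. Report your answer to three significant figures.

302 pm

With Z = 2 atoms per BCC cell, a³ = Z·M/(N_A·ρ) = 2 × 50.94 / (6.022 × 10²³ × 6.150 g/cm³) = 2.751 × 10^-23 cm³.
a = (2.751 × 10^-23)^(1/3) = 3.019 × 10^-8 cm = 302 pm.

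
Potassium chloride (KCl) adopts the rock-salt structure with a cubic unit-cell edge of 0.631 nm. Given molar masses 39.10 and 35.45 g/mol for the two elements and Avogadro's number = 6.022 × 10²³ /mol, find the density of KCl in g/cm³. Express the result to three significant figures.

1.97 g/cm³

The rock-salt structure contains Z = 4 formula units per cell; M(KCl) = 39.10 + 35.45 = 74.55 g/mol.
a³ = (6.310 × 10^-8 cm)³ = 2.512 × 10^-22 cm³.
ρ = 4 × 74.55 / (6.022 × 10²³ × 2.512 × 10^-22) = 1.971 g/cm³.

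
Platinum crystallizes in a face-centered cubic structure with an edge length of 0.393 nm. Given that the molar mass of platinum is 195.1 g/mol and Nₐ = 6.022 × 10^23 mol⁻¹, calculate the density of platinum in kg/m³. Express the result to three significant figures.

21400 kg/m³

An FCC unit cell contains Z = 4 atoms.
Cell volume: a³ = (0.393 nm)³ = (3.930 × 10^-8 cm)³ = 6.070 × 10^-23 cm³.
ρ = Z·M/(N_A·a³) = 4 × 195.1 / (6.022 × 10²³ × 6.070 × 10^-23) = 21.35 g/cm³ = 21400 kg/m³.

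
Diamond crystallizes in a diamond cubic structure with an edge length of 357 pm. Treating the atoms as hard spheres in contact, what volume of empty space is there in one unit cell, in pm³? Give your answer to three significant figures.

3.00 × 10^7 pm³

In a diamond cubic lattice nearest neighbors lie along the body diagonal with √3·a = 8r, so r = 0.2165a = 77.29 pm.
V_cell = a³ = 4.550 × 10^7 pm³; V_atoms = 8 × (4/3)πr³ = 1.547 × 10^7 pm³.
Empty space = 4.550 × 10^7 − 1.547 × 10^7 = 3.00 × 10^7 pm³.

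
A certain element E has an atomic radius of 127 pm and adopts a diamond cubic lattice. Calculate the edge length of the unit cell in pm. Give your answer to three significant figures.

In a diamond cubic lattice, nearest neighbors lie along the body diagonal with √3·a = 8r.
a = 8r/√3 = 8 × 127 / 1.7321 = 587 pm.

587 pm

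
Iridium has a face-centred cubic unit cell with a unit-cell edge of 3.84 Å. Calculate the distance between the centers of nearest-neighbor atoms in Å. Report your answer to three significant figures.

In an FCC structure, atoms touch along the face diagonal, so √2·a = 4r; the nearest-neighbor distance equals 2r = 0.7071·a.
d = 0.7071 × 3.84 = 2.72 Å.

2.72 Å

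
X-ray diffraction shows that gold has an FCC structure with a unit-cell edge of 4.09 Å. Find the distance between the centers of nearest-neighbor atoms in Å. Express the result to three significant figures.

In an FCC structure, atoms touch along the face diagonal, so √2·a = 4r; the nearest-neighbor distance equals 2r = 0.7071·a.
d = 0.7071 × 4.09 = 2.89 Å.

2.89 Å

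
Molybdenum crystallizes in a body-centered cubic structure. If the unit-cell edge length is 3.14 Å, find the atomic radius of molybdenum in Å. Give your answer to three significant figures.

In a BCC lattice, atoms touch along the body diagonal, so √3·a = 4r.
r = √3·a/4 = 1.7321 × 3.14 / 4 = 1.36 Å.

1.36 Å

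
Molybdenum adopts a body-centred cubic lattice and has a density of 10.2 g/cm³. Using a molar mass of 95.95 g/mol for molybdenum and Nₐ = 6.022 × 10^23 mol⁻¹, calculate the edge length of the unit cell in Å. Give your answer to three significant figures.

With Z = 2 atoms per BCC cell, a³ = Z·M/(N_A·ρ) = 2 × 95.95 / (6.022 × 10²³ × 10.20 g/cm³) = 3.124 × 10^-23 cm³.
a = (3.124 × 10^-23)^(1/3) = 3.150 × 10^-8 cm = 3.15 Å.

3.15 Å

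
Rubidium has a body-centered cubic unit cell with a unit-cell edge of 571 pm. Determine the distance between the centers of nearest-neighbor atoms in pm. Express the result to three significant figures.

In a BCC structure, atoms touch along the body diagonal, so √3·a = 4r; the nearest-neighbor distance equals 2r = 0.8660·a.
d = 0.8660 × 571 = 495 pm.

495 pm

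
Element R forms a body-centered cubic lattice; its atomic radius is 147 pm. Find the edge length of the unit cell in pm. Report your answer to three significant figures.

339 pm

In a BCC lattice, atoms touch along the body diagonal, so √3·a = 4r.
a = 4r/√3 = 4 × 147 / 1.7321 = 339 pm.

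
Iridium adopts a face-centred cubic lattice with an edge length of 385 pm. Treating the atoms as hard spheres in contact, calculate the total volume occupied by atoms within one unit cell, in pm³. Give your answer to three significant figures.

4.23 × 10^7 pm³

In an FCC lattice atoms touch along the face diagonal, so √2·a = 4r, so r = 0.3536a = 136.1 pm.
V_atoms = Z × (4/3)πr³ = 4 × (4/3)π × (136.1)³ = 4.23 × 10^7 pm³.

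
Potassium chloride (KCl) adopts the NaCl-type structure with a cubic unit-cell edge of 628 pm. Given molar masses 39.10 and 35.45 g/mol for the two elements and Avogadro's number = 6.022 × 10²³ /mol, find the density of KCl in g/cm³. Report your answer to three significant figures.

2.00 g/cm³

The NaCl-type structure contains Z = 4 formula units per cell; M(KCl) = 39.10 + 35.45 = 74.55 g/mol.
a³ = (6.280 × 10^-8 cm)³ = 2.477 × 10^-22 cm³.
ρ = 4 × 74.55 / (6.022 × 10²³ × 2.477 × 10^-22) = 1.999 g/cm³.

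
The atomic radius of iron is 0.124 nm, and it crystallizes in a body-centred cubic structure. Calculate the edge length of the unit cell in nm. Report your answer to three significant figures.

0.286 nm

In a BCC lattice, atoms touch along the body diagonal, so √3·a = 4r.
a = 4r/√3 = 4 × 0.124 / 1.7321 = 0.286 nm.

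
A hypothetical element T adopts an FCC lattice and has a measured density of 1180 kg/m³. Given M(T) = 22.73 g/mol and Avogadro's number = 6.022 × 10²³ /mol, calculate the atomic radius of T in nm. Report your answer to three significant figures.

0.178 nm

For an FCC cell (Z = 4), a³ = Z·M/(N_A·ρ) = 4 × 22.73 / (6.022 × 10²³ × 1.180) = 1.279 × 10^-22 cm³, so a = 5.039 × 10^-8 cm = 0.5039 nm.
Atoms touch along the face diagonal, so √2·a = 4r, so r = 0.3536 × a = 0.178 nm.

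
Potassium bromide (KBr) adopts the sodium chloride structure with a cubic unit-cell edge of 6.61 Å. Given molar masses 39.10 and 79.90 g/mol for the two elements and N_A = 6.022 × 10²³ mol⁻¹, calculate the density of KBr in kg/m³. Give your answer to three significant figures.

2740 kg/m³

The sodium chloride structure contains Z = 4 formula units per cell; M(KBr) = 39.10 + 79.90 = 119.0 g/mol.
a³ = (6.610 × 10^-8 cm)³ = 2.888 × 10^-22 cm³.
ρ = 4 × 119.0 / (6.022 × 10²³ × 2.888 × 10^-22) = 2.737 g/cm³ = 2740 kg/m³.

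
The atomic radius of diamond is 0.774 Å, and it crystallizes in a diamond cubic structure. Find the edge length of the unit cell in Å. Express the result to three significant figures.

In a diamond cubic lattice, nearest neighbors lie along the body diagonal with √3·a = 8r.
a = 8r/√3 = 8 × 0.774 / 1.7321 = 3.57 Å.

3.57 Å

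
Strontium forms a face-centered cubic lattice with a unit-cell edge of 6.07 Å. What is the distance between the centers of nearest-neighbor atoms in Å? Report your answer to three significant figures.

In an FCC structure, atoms touch along the face diagonal, so √2·a = 4r; the nearest-neighbor distance equals 2r = 0.7071·a.
d = 0.7071 × 6.07 = 4.29 Å.

4.29 Å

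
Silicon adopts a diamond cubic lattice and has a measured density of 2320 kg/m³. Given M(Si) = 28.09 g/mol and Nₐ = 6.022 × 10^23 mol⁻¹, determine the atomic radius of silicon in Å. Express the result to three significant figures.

1.18 Å

For a diamond cubic cell (Z = 8), a³ = Z·M/(N_A·ρ) = 8 × 28.09 / (6.022 × 10²³ × 2.320) = 1.608 × 10^-22 cm³, so a = 5.438 × 10^-8 cm = 5.438 Å.
Nearest neighbors lie along the body diagonal with √3·a = 8r, so r = 0.2165 × a = 1.18 Å.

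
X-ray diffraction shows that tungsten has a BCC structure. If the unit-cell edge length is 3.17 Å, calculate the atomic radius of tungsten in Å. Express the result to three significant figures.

In a BCC lattice, atoms touch along the body diagonal, so √3·a = 4r.
r = √3·a/4 = 1.7321 × 3.17 / 4 = 1.37 Å.

1.37 Å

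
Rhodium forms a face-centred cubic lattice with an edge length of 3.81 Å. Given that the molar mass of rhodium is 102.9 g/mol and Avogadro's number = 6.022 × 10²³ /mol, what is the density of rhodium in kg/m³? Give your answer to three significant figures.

12400 kg/m³

An FCC unit cell contains Z = 4 atoms.
Cell volume: a³ = (3.81 Å)³ = (3.810 × 10^-8 cm)³ = 5.531 × 10^-23 cm³.
ρ = Z·M/(N_A·a³) = 4 × 102.9 / (6.022 × 10²³ × 5.531 × 10^-23) = 12.36 g/cm³ = 12400 kg/m³.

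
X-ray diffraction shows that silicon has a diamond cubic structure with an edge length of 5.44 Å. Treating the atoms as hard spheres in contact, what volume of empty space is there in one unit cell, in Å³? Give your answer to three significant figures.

106 Å³

In a diamond cubic lattice nearest neighbors lie along the body diagonal with √3·a = 8r, so r = 0.2165a = 1.178 Å.
V_cell = a³ = 161.0 Å³; V_atoms = 8 × (4/3)πr³ = 54.75 Å³.
Empty space = 161.0 − 54.75 = 106 Å³.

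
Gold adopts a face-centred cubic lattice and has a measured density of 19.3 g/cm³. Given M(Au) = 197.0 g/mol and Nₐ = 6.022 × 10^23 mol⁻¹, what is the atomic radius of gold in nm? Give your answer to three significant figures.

For an FCC cell (Z = 4), a³ = Z·M/(N_A·ρ) = 4 × 197.0 / (6.022 × 10²³ × 19.30) = 6.780 × 10^-23 cm³, so a = 4.078 × 10^-8 cm = 0.4078 nm.
Atoms touch along the face diagonal, so √2·a = 4r, so r = 0.3536 × a = 0.144 nm.

0.144 nm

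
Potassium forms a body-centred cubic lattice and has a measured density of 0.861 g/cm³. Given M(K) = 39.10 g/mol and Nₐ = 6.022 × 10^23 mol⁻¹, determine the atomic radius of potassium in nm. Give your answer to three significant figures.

0.230 nm

For a BCC cell (Z = 2), a³ = Z·M/(N_A·ρ) = 2 × 39.10 / (6.022 × 10²³ × 0.8610) = 1.508 × 10^-22 cm³, so a = 5.323 × 10^-8 cm = 0.5323 nm.
Atoms touch along the body diagonal, so √3·a = 4r, so r = 0.4330 × a = 0.230 nm.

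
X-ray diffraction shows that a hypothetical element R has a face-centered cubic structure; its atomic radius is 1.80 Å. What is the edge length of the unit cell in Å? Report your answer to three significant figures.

In an FCC lattice, atoms touch along the face diagonal, so √2·a = 4r.
a = 4r/√2 = 4 × 1.80 / 1.4142 = 5.09 Å.

5.09 Å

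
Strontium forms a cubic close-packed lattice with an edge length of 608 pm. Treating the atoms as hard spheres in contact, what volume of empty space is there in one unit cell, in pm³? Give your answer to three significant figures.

5.83 × 10^7 pm³

In an FCC lattice atoms touch along the face diagonal, so √2·a = 4r, so r = 0.3536a = 215.0 pm.
V_cell = a³ = 2.248 × 10^8 pm³; V_atoms = 4 × (4/3)πr³ = 1.664 × 10^8 pm³.
Empty space = 2.248 × 10^8 − 1.664 × 10^8 = 5.83 × 10^7 pm³.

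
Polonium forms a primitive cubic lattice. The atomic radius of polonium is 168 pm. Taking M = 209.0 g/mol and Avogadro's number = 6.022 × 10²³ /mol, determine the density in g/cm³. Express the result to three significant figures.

9.15 g/cm³

In a simple cubic lattice, atoms touch along the cell edge, so a = 2r, giving a = 336.0 pm = 3.360 × 10^-8 cm.
With Z = 1, ρ = Z·M/(N_A·a³) = 1 × 209.0 / (6.022 × 10²³ × 3.793 × 10^-23) = 9.149 g/cm³.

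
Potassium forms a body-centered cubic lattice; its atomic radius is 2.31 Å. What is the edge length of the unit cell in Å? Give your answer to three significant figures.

5.33 Å

In a BCC lattice, atoms touch along the body diagonal, so √3·a = 4r.
a = 4r/√3 = 4 × 2.31 / 1.7321 = 5.33 Å.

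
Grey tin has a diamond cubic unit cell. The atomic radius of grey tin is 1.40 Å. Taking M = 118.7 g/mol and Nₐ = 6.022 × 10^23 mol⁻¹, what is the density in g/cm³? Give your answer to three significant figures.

5.83 g/cm³

In a diamond cubic lattice, nearest neighbors lie along the body diagonal with √3·a = 8r, giving a = 6.466 Å = 6.466 × 10^-8 cm.
With Z = 8, ρ = Z·M/(N_A·a³) = 8 × 118.7 / (6.022 × 10²³ × 2.704 × 10^-22) = 5.832 g/cm³.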